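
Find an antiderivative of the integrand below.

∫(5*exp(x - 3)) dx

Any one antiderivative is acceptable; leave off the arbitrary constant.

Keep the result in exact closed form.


Answer: 5*exp(x - 3).


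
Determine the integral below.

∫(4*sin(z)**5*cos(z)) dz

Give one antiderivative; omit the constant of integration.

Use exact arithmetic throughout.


Answer: 2*sin(z)**6/3.


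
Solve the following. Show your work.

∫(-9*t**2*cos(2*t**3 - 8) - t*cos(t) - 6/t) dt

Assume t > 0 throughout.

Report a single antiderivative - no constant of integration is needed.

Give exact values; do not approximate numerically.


Step 1. Rewrite: now ∫(-6/t) dt + ∫(-t*cos(t)) dt + ∫(-9*t**2*cos(2*t**3 - 8)) dt.
Step 2. Substitute u = t**3 - 4, turning ∫(-9*t**2*cos(2*t**3 - 8)) dt into ∫(-3*cos(2*u)) du: now ∫(-6/t) dt + ∫(-t*cos(t)) dt + ∫(-3*cos(2*u)) du.
Step 3. Evaluate the standard form: now -3*sin(2*u)/2 + ∫(-6/t) dt + ∫(-t*cos(t)) dt.
Step 4. Substitute back u = t**3 - 4: now -3*sin(2*t**3 - 8)/2 + ∫(-6/t) dt + ∫(-t*cos(t)) dt.
Step 5. Integrate ∫(-t*cos(t)) dt by parts with u = t, dv = (-cos(t)) dt, so v = -sin(t): now -t*sin(t) - 3*sin(2*t**3 - 8)/2 + ∫(-6/t) dt + ∫(sin(t)) dt.
Step 6. Evaluate the standard form: now -t*sin(t) - 3*sin(2*t**3 - 8)/2 - cos(t) + ∫(-6/t) dt.
Step 7. Evaluate the standard form [assuming t > 0]: now -t*sin(t) - 6*log(t) - 3*sin(2*t**3 - 8)/2 - cos(t).
Answer: -t*sin(t) - 6*log(t) - 3*sin(2*t**3 - 8)/2 - cos(t).


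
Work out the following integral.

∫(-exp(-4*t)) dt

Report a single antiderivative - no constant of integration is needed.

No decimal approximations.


Answer: exp(-4*t)/4.


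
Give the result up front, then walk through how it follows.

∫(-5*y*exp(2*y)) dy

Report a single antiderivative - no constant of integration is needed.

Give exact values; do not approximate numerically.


The answer is -5*y*exp(2*y)/2 + 5*exp(2*y)/4.
Step 1. Integrate ∫(-5*y*exp(2*y)) dy by parts with u = y, dv = (-5*exp(2*y)) dy, so v = -5*exp(2*y)/2: now -5*y*exp(2*y)/2 + ∫(5*exp(2*y)/2) dy.
Step 2. Evaluate the standard form: now -5*y*exp(2*y)/2 + 5*exp(2*y)/4.
Answer: -5*y*exp(2*y)/2 + 5*exp(2*y)/4.


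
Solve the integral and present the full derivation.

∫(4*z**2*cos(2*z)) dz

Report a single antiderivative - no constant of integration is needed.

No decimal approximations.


Step 1. Integrate ∫(4*z**2*cos(2*z)) dz by parts with u = z**2, dv = (4*cos(2*z)) dz, so v = 2*sin(2*z): now 2*z**2*sin(2*z) + ∫(-4*z*sin(2*z)) dz.
Step 2. Integrate ∫(-4*z*sin(2*z)) dz by parts with u = z, dv = (-4*sin(2*z)) dz, so v = 2*cos(2*z): now 2*z**2*sin(2*z) + 2*z*cos(2*z) + ∫(-2*cos(2*z)) dz.
Step 3. Evaluate the standard form: now 2*z**2*sin(2*z) + 2*z*cos(2*z) - sin(2*z).
Answer: 2*z**2*sin(2*z) + 2*z*cos(2*z) - sin(2*z).


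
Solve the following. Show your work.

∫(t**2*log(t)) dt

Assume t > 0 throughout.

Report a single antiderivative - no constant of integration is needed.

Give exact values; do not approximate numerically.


Step 1. Integrate ∫(t**2*log(t)) dt by parts with u = log(t), dv = (t**2) dt, so v = t**3/3 [assuming t > 0]: now t**3*log(t)/3 + ∫(-t**2/3) dt.
Step 2. Evaluate the standard form: now t**3*log(t)/3 - t**3/9.
Answer: t**3*log(t)/3 - t**3/9.


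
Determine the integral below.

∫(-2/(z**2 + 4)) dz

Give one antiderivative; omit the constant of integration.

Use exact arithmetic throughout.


Answer: -atan(z/2).


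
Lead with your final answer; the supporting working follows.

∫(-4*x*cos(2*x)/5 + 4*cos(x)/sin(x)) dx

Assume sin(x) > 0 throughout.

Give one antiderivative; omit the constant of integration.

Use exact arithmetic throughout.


The answer is -2*x*sin(2*x)/5 + 4*log(sin(x)) - cos(2*x)/5.
Step 1. Rewrite: now ∫(-4*x*cos(2*x)/5) dx + ∫(4*cos(x)/sin(x)) dx.
Step 2. Integrate ∫(-4*x*cos(2*x)/5) dx by parts with u = x, dv = (-4*cos(2*x)/5) dx, so v = -2*sin(2*x)/5: now -2*x*sin(2*x)/5 + ∫(4*cos(x)/sin(x)) dx + ∫(2*sin(2*x)/5) dx.
Step 3. Evaluate the standard form: now -2*x*sin(2*x)/5 - cos(2*x)/5 + ∫(4*cos(x)/sin(x)) dx.
Step 4. Substitute u = sin(x), turning ∫(4*cos(x)/sin(x)) dx into ∫(4/u) du: now -2*x*sin(2*x)/5 - cos(2*x)/5 + ∫(4/u) du.
Step 5. Evaluate the standard form [assuming u > 0]: now -2*x*sin(2*x)/5 + 4*log(u) - cos(2*x)/5.
Step 6. Substitute back u = sin(x): now -2*x*sin(2*x)/5 + 4*log(sin(x)) - cos(2*x)/5.
Answer: -2*x*sin(2*x)/5 + 4*log(sin(x)) - cos(2*x)/5.


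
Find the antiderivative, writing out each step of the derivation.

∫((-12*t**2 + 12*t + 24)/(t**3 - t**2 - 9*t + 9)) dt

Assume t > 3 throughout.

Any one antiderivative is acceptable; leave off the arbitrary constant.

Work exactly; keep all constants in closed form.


Step 1. Decompose ∫((-12*t**2 + 12*t + 24)/(t**3 - t**2 - 9*t + 9)) dt by partial fractions, (-12*t**2 + 12*t + 24)/(t**3 - t**2 - 9*t + 9) = -5/(t + 3) - 3/(t - 1) - 4/(t - 3): now ∫(-4/(t - 3)) dt + ∫(-3/(t - 1)) dt + ∫(-5/(t + 3)) dt.
Step 2. Evaluate the standard form [assuming t > 1]: now -3*log(t - 1) + ∫(-4/(t - 3)) dt + ∫(-5/(t + 3)) dt.
Step 3. Evaluate the standard form [assuming t > 3]: now -4*log(t - 3) - 3*log(t - 1) + ∫(-5/(t + 3)) dt.
Step 4. Evaluate the standard form [assuming t > -3]: now -4*log(t - 3) - 3*log(t - 1) - 5*log(t + 3).
Answer: -4*log(t - 3) - 3*log(t - 1) - 5*log(t + 3).


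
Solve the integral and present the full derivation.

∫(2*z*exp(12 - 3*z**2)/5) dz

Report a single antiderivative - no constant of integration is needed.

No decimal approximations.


Step 1. Substitute u = z**2 - 4, turning ∫(2*z*exp(12 - 3*z**2)/5) dz into ∫(exp(-3*u)/5) du: now ∫(exp(-3*u)/5) du.
Step 2. Evaluate the standard form: now -exp(-3*u)/15.
Step 3. Substitute back u = z**2 - 4: now -exp(12 - 3*z**2)/15.
Answer: -exp(12 - 3*z**2)/15.


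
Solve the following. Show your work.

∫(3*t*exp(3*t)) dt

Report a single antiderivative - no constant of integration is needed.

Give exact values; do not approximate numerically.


Step 1. Integrate ∫(3*t*exp(3*t)) dt by parts with u = t, dv = (3*exp(3*t)) dt, so v = exp(3*t): now t*exp(3*t) + ∫(-exp(3*t)) dt.
Step 2. Evaluate the standard form: now t*exp(3*t) - exp(3*t)/3.
Answer: t*exp(3*t) - exp(3*t)/3.


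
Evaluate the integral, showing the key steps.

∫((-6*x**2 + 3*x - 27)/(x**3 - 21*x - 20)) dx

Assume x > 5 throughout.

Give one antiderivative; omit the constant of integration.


Step 1. Decompose ∫((-6*x**2 + 3*x - 27)/(x**3 - 21*x - 20)) dx by partial fractions, (-6*x**2 + 3*x - 27)/(x**3 - 21*x - 20) = -5/(x + 4) + 2/(x + 1) - 3/(x - 5): now ∫(-3/(x - 5)) dx + ∫(2/(x + 1)) dx + ∫(-5/(x + 4)) dx.
Step 2. Evaluate the standard form [assuming x > -4]: now -5*log(x + 4) + ∫(-3/(x - 5)) dx + ∫(2/(x + 1)) dx.
Step 3. Evaluate the standard form [assuming x > 5]: now -3*log(x - 5) - 5*log(x + 4) + ∫(2/(x + 1)) dx.
Step 4. Evaluate the standard form [assuming x > -1]: now -3*log(x - 5) + 2*log(x + 1) - 5*log(x + 4).
Answer: -3*log(x - 5) + 2*log(x + 1) - 5*log(x + 4).


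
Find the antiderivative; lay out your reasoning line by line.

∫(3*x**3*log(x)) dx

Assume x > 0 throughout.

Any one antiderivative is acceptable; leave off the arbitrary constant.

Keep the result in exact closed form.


Step 1. Integrate ∫(3*x**3*log(x)) dx by parts with u = log(x), dv = (3*x**3) dx, so v = 3*x**4/4 [assuming x > 0]: now 3*x**4*log(x)/4 + ∫(-3*x**3/4) dx.
Step 2. Evaluate the standard form: now 3*x**4*log(x)/4 - 3*x**4/16.
Answer: 3*x**4*log(x)/4 - 3*x**4/16.


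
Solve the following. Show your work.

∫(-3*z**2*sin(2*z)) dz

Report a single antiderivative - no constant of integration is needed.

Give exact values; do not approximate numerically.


Step 1. Integrate ∫(-3*z**2*sin(2*z)) dz by parts with u = z**2, dv = (-3*sin(2*z)) dz, so v = 3*cos(2*z)/2: now 3*z**2*cos(2*z)/2 + ∫(-3*z*cos(2*z)) dz.
Step 2. Integrate ∫(-3*z*cos(2*z)) dz by parts with u = z, dv = (-3*cos(2*z)) dz, so v = -3*sin(2*z)/2: now 3*z**2*cos(2*z)/2 - 3*z*sin(2*z)/2 + ∫(3*sin(2*z)/2) dz.
Step 3. Evaluate the standard form: now 3*z**2*cos(2*z)/2 - 3*z*sin(2*z)/2 - 3*cos(2*z)/4.
Answer: 3*z**2*cos(2*z)/2 - 3*z*sin(2*z)/2 - 3*cos(2*z)/4.


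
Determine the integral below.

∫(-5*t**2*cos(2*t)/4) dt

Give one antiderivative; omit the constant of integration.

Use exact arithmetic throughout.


Answer: -5*t**2*sin(2*t)/8 - 5*t*cos(2*t)/8 + 5*sin(2*t)/16.


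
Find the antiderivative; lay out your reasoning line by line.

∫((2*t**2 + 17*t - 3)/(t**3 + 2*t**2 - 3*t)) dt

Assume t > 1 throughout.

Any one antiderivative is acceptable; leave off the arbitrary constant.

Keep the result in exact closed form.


Step 1. Decompose ∫((2*t**2 + 17*t - 3)/(t**3 + 2*t**2 - 3*t)) dt by partial fractions, (2*t**2 + 17*t - 3)/(t**3 + 2*t**2 - 3*t) = -3/(t + 3) + 4/(t - 1) + 1/t: now ∫(1/t) dt + ∫(4/(t - 1)) dt + ∫(-3/(t + 3)) dt.
Step 2. Evaluate the standard form [assuming t > 1]: now 4*log(t - 1) + ∫(1/t) dt + ∫(-3/(t + 3)) dt.
Step 3. Evaluate the standard form [assuming t > 0]: now log(t) + 4*log(t - 1) + ∫(-3/(t + 3)) dt.
Step 4. Evaluate the standard form [assuming t > -3]: now log(t) + 4*log(t - 1) - 3*log(t + 3).
Answer: log(t) + 4*log(t - 1) - 3*log(t + 3).


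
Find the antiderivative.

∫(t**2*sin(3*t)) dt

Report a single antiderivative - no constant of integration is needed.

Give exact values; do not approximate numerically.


Answer: -t**2*cos(3*t)/3 + 2*t*sin(3*t)/9 + 2*cos(3*t)/27.


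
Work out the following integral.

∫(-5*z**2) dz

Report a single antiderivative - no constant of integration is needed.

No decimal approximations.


Answer: -5*z**3/3.


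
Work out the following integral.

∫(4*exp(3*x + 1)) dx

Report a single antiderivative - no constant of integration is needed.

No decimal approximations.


Answer: 4*exp(3*x + 1)/3.


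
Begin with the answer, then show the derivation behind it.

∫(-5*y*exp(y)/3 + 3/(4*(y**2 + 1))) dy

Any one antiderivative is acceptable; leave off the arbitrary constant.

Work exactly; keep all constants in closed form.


The answer is -5*y*exp(y)/3 + 5*exp(y)/3 + 3*atan(y)/4.
Step 1. Rewrite: now ∫(-5*y*exp(y)/3) dy + ∫(3/(4*(y**2 + 1))) dy.
Step 2. Evaluate the standard form: now 3*atan(y)/4 + ∫(-5*y*exp(y)/3) dy.
Step 3. Integrate ∫(-5*y*exp(y)/3) dy by parts with u = y, dv = (-5*exp(y)/3) dy, so v = -5*exp(y)/3: now -5*y*exp(y)/3 + 3*atan(y)/4 + ∫(5*exp(y)/3) dy.
Step 4. Evaluate the standard form: now -5*y*exp(y)/3 + 5*exp(y)/3 + 3*atan(y)/4.
Answer: -5*y*exp(y)/3 + 5*exp(y)/3 + 3*atan(y)/4.


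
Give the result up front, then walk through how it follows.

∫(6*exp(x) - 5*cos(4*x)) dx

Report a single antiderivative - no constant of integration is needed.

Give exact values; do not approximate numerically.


The answer is 6*exp(x) - 5*sin(4*x)/4.
Step 1. Rewrite: now ∫(6*exp(x)) dx + ∫(-5*cos(4*x)) dx.
Step 2. Evaluate the standard form: now -5*sin(4*x)/4 + ∫(6*exp(x)) dx.
Step 3. Evaluate the standard form: now 6*exp(x) - 5*sin(4*x)/4.
Answer: 6*exp(x) - 5*sin(4*x)/4.


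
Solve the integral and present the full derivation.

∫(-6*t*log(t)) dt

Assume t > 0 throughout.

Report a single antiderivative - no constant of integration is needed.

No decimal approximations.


Step 1. Integrate ∫(-6*t*log(t)) dt by parts with u = log(t), dv = (-6*t) dt, so v = -3*t**2 [assuming t > 0]: now -3*t**2*log(t) + ∫(3*t) dt.
Step 2. Evaluate the standard form: now -3*t**2*log(t) + 3*t**2/2.
Answer: -3*t**2*log(t) + 3*t**2/2.


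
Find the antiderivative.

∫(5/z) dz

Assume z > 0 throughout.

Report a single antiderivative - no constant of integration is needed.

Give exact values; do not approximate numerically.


Answer: 5*log(z).


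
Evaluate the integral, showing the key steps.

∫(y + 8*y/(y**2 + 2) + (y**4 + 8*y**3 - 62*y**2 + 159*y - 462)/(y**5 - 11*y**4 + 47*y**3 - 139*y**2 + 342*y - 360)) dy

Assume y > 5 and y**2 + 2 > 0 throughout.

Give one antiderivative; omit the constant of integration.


Step 1. Rewrite: now ∫(y) dy + ∫(8*y/(y**2 + 2)) dy + ∫((y**4 + 8*y**3 - 62*y**2 + 159*y - 462)/(y**5 - 11*y**4 + 47*y**3 - 139*y**2 + 342*y - 360)) dy.
Step 2. Decompose ∫((y**4 + 8*y**3 - 62*y**2 + 159*y - 462)/(y**5 - 11*y**4 + 47*y**3 - 139*y**2 + 342*y - 360)) dy by partial fractions, (y**4 + 8*y**3 - 62*y**2 + 159*y - 462)/(y**5 - 11*y**4 + 47*y**3 - 139*y**2 + 342*y - 360) = 3/(y**2 + 9) - 4/(y - 2) + 1/(y - 4) + 4/(y - 5): now ∫(y) dy + ∫(8*y/(y**2 + 2)) dy + ∫(4/(y - 5)) dy + ∫(1/(y - 4)) dy + ∫(-4/(y - 2)) dy + ∫(3/(y**2 + 9)) dy.
Step 3. Evaluate the standard form [assuming y > 2]: now -4*log(y - 2) + ∫(y) dy + ∫(8*y/(y**2 + 2)) dy + ∫(4/(y - 5)) dy + ∫(1/(y - 4)) dy + ∫(3/(y**2 + 9)) dy.
Step 4. Evaluate the standard form [assuming y > 5]: now 4*log(y - 5) - 4*log(y - 2) + ∫(y) dy + ∫(8*y/(y**2 + 2)) dy + ∫(1/(y - 4)) dy + ∫(3/(y**2 + 9)) dy.
Step 5. Evaluate the standard form [assuming y > 4]: now 4*log(y - 5) + log(y - 4) - 4*log(y - 2) + ∫(y) dy + ∫(8*y/(y**2 + 2)) dy + ∫(3/(y**2 + 9)) dy.
Step 6. Evaluate the standard form: now 4*log(y - 5) + log(y - 4) - 4*log(y - 2) + atan(y/3) + ∫(y) dy + ∫(8*y/(y**2 + 2)) dy.
Step 7. Substitute u = y**2 + 2, turning ∫(8*y/(y**2 + 2)) dy into ∫(4/u) du: now 4*log(y - 5) + log(y - 4) - 4*log(y - 2) + atan(y/3) + ∫(4/u) du + ∫(y) dy.
Step 8. Evaluate the standard form [assuming u > 0]: now 4*log(u) + 4*log(y - 5) + log(y - 4) - 4*log(y - 2) + atan(y/3) + ∫(y) dy.
Step 9. Substitute back u = y**2 + 2: now 4*log(y - 5) + log(y - 4) - 4*log(y - 2) + 4*log(y**2 + 2) + atan(y/3) + ∫(y) dy.
Step 10. Evaluate the standard form: now y**2/2 + 4*log(y - 5) + log(y - 4) - 4*log(y - 2) + 4*log(y**2 + 2) + atan(y/3).
Answer: y**2/2 + 4*log(y - 5) + log(y - 4) - 4*log(y - 2) + 4*log(y**2 + 2) + atan(y/3).


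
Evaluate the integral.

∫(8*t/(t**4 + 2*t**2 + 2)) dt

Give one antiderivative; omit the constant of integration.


Answer: 4*atan(t**2 + 1).


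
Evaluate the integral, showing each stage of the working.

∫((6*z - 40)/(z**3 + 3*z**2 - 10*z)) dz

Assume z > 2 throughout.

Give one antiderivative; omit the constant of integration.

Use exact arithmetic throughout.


Step 1. Decompose ∫((6*z - 40)/(z**3 + 3*z**2 - 10*z)) dz by partial fractions, (6*z - 40)/(z**3 + 3*z**2 - 10*z) = -2/(z + 5) - 2/(z - 2) + 4/z: now ∫(4/z) dz + ∫(-2/(z - 2)) dz + ∫(-2/(z + 5)) dz.
Step 2. Evaluate the standard form [assuming z > 2]: now -2*log(z - 2) + ∫(4/z) dz + ∫(-2/(z + 5)) dz.
Step 3. Evaluate the standard form [assuming z > 0]: now 4*log(z) - 2*log(z - 2) + ∫(-2/(z + 5)) dz.
Step 4. Evaluate the standard form [assuming z > -5]: now 4*log(z) - 2*log(z - 2) - 2*log(z + 5).
Answer: 4*log(z) - 2*log(z - 2) - 2*log(z + 5).


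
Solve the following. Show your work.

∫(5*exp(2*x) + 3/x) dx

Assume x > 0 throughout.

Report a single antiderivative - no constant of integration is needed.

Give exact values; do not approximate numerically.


Step 1. Rewrite: now ∫(3/x) dx + ∫(5*exp(2*x)) dx.
Step 2. Evaluate the standard form: now 5*exp(2*x)/2 + ∫(3/x) dx.
Step 3. Evaluate the standard form [assuming x > 0]: now 5*exp(2*x)/2 + 3*log(x).
Answer: 5*exp(2*x)/2 + 3*log(x).


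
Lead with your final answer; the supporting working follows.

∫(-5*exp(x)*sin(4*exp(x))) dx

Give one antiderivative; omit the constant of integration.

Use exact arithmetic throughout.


The answer is 5*cos(4*exp(x))/4.
Step 1. Substitute u = exp(x), turning ∫(-5*exp(x)*sin(4*exp(x))) dx into ∫(-5*sin(4*u)) du: now ∫(-5*sin(4*u)) du.
Step 2. Evaluate the standard form: now 5*cos(4*u)/4.
Step 3. Substitute back u = exp(x): now 5*cos(4*exp(x))/4.
Answer: 5*cos(4*exp(x))/4.


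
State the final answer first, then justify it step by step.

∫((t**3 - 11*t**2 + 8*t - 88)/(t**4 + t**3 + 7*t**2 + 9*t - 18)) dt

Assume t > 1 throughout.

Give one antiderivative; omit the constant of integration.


The answer is -3*log(t - 1) + 4*log(t + 2) - atan(t/3)/3.
Step 1. Decompose ∫((t**3 - 11*t**2 + 8*t - 88)/(t**4 + t**3 + 7*t**2 + 9*t - 18)) dt by partial fractions, (t**3 - 11*t**2 + 8*t - 88)/(t**4 + t**3 + 7*t**2 + 9*t - 18) = -1/(t**2 + 9) + 4/(t + 2) - 3/(t - 1): now ∫(-3/(t - 1)) dt + ∫(4/(t + 2)) dt + ∫(-1/(t**2 + 9)) dt.
Step 2. Evaluate the standard form [assuming t > -2]: now 4*log(t + 2) + ∫(-3/(t - 1)) dt + ∫(-1/(t**2 + 9)) dt.
Step 3. Evaluate the standard form [assuming t > 1]: now -3*log(t - 1) + 4*log(t + 2) + ∫(-1/(t**2 + 9)) dt.
Step 4. Evaluate the standard form: now -3*log(t - 1) + 4*log(t + 2) - atan(t/3)/3.
Answer: -3*log(t - 1) + 4*log(t + 2) - atan(t/3)/3.


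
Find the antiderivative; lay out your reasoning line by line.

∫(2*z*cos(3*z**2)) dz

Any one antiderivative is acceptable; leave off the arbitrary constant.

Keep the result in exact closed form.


Step 1. Substitute u = z**2, turning ∫(2*z*cos(3*z**2)) dz into ∫(cos(3*u)) du: now ∫(cos(3*u)) du.
Step 2. Evaluate the standard form: now sin(3*u)/3.
Step 3. Substitute back u = z**2: now sin(3*z**2)/3.
Answer: sin(3*z**2)/3.


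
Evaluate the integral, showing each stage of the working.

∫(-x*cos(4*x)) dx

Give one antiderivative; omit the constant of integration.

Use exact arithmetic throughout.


Step 1. Integrate ∫(-x*cos(4*x)) dx by parts with u = x, dv = (-cos(4*x)) dx, so v = -sin(4*x)/4: now -x*sin(4*x)/4 + ∫(sin(4*x)/4) dx.
Step 2. Evaluate the standard form: now -x*sin(4*x)/4 - cos(4*x)/16.
Answer: -x*sin(4*x)/4 - cos(4*x)/16.


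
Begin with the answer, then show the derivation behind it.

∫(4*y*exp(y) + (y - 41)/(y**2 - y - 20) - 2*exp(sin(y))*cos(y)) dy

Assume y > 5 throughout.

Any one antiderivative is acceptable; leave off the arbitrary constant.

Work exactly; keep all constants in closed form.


The answer is 4*y*exp(y) - 4*exp(y) - 2*exp(sin(y)) - 4*log(y - 5) + 5*log(y + 4).
Step 1. Rewrite: now ∫(4*y*exp(y)) dy + ∫((y - 41)/(y**2 - y - 20)) dy + ∫(-2*exp(sin(y))*cos(y)) dy.
Step 2. Integrate ∫(4*y*exp(y)) dy by parts with u = y, dv = (4*exp(y)) dy, so v = 4*exp(y): now 4*y*exp(y) + ∫((y - 41)/(y**2 - y - 20)) dy + ∫(-2*exp(sin(y))*cos(y)) dy + ∫(-4*exp(y)) dy.
Step 3. Evaluate the standard form: now 4*y*exp(y) - 4*exp(y) + ∫((y - 41)/(y**2 - y - 20)) dy + ∫(-2*exp(sin(y))*cos(y)) dy.
Step 4. Substitute u = sin(y), turning ∫(-2*exp(sin(y))*cos(y)) dy into ∫(-2*exp(u)) du: now 4*y*exp(y) - 4*exp(y) + ∫((y - 41)/(y**2 - y - 20)) dy + ∫(-2*exp(u)) du.
Step 5. Evaluate the standard form: now 4*y*exp(y) - 2*exp(u) - 4*exp(y) + ∫((y - 41)/(y**2 - y - 20)) dy.
Step 6. Substitute back u = sin(y): now 4*y*exp(y) - 4*exp(y) - 2*exp(sin(y)) + ∫((y - 41)/(y**2 - y - 20)) dy.
Step 7. Decompose ∫((y - 41)/(y**2 - y - 20)) dy by partial fractions, (y - 41)/(y**2 - y - 20) = 5/(y + 4) - 4/(y - 5): now 4*y*exp(y) - 4*exp(y) - 2*exp(sin(y)) + ∫(-4/(y - 5)) dy + ∫(5/(y + 4)) dy.
Step 8. Evaluate the standard form [assuming y > 5]: now 4*y*exp(y) - 4*exp(y) - 2*exp(sin(y)) - 4*log(y - 5) + ∫(5/(y + 4)) dy.
Step 9. Evaluate the standard form [assuming y > -4]: now 4*y*exp(y) - 4*exp(y) - 2*exp(sin(y)) - 4*log(y - 5) + 5*log(y + 4).
Answer: 4*y*exp(y) - 4*exp(y) - 2*exp(sin(y)) - 4*log(y - 5) + 5*log(y + 4).


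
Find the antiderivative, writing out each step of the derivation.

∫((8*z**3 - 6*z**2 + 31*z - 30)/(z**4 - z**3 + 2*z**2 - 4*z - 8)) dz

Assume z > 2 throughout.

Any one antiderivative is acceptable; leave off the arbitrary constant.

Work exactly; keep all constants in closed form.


Step 1. Decompose ∫((8*z**3 - 6*z**2 + 31*z - 30)/(z**4 - z**3 + 2*z**2 - 4*z - 8)) dz by partial fractions, (8*z**3 - 6*z**2 + 31*z - 30)/(z**4 - z**3 + 2*z**2 - 4*z - 8) = 1/(z**2 + 4) + 5/(z + 1) + 3/(z - 2): now ∫(3/(z - 2)) dz + ∫(5/(z + 1)) dz + ∫(1/(z**2 + 4)) dz.
Step 2. Evaluate the standard form [assuming z > -1]: now 5*log(z + 1) + ∫(3/(z - 2)) dz + ∫(1/(z**2 + 4)) dz.
Step 3. Evaluate the standard form [assuming z > 2]: now 3*log(z - 2) + 5*log(z + 1) + ∫(1/(z**2 + 4)) dz.
Step 4. Evaluate the standard form: now 3*log(z - 2) + 5*log(z + 1) + atan(z/2)/2.
Answer: 3*log(z - 2) + 5*log(z + 1) + atan(z/2)/2.


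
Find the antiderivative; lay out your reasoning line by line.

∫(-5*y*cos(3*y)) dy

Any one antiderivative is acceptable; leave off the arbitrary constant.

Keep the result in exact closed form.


Step 1. Integrate ∫(-5*y*cos(3*y)) dy by parts with u = y, dv = (-5*cos(3*y)) dy, so v = -5*sin(3*y)/3: now -5*y*sin(3*y)/3 + ∫(5*sin(3*y)/3) dy.
Step 2. Evaluate the standard form: now -5*y*sin(3*y)/3 - 5*cos(3*y)/9.
Answer: -5*y*sin(3*y)/3 - 5*cos(3*y)/9.


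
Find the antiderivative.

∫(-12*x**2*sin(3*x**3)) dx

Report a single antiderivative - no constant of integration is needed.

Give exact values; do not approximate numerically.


Answer: 4*cos(3*x**3)/3.


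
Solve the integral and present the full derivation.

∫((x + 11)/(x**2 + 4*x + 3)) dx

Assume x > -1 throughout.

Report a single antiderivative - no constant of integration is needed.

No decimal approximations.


Step 1. Decompose ∫((x + 11)/(x**2 + 4*x + 3)) dx by partial fractions, (x + 11)/(x**2 + 4*x + 3) = -4/(x + 3) + 5/(x + 1): now ∫(5/(x + 1)) dx + ∫(-4/(x + 3)) dx.
Step 2. Evaluate the standard form [assuming x > -3]: now -4*log(x + 3) + ∫(5/(x + 1)) dx.
Step 3. Evaluate the standard form [assuming x > -1]: now 5*log(x + 1) - 4*log(x + 3).
Answer: 5*log(x + 1) - 4*log(x + 3).


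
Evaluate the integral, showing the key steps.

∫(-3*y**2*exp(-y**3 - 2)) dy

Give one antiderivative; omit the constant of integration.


Step 1. Substitute u = y**3 + 2, turning ∫(-3*y**2*exp(-y**3 - 2)) dy into ∫(-exp(-u)) du: now ∫(-exp(-u)) du.
Step 2. Evaluate the standard form: now exp(-u).
Step 3. Substitute back u = y**3 + 2: now exp(-y**3 - 2).
Answer: exp(-y**3 - 2).


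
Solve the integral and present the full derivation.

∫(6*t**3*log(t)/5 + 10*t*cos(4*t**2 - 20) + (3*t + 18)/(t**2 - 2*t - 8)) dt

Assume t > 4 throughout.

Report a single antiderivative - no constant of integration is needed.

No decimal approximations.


Step 1. Rewrite: now ∫(10*t*cos(4*t**2 - 20)) dt + ∫(6*t**3*log(t)/5) dt + ∫((3*t + 18)/(t**2 - 2*t - 8)) dt.
Step 2. Substitute u = t**2 - 5, turning ∫(10*t*cos(4*t**2 - 20)) dt into ∫(5*cos(4*u)) du: now ∫(6*t**3*log(t)/5) dt + ∫((3*t + 18)/(t**2 - 2*t - 8)) dt + ∫(5*cos(4*u)) du.
Step 3. Evaluate the standard form: now 5*sin(4*u)/4 + ∫(6*t**3*log(t)/5) dt + ∫((3*t + 18)/(t**2 - 2*t - 8)) dt.
Step 4. Substitute back u = t**2 - 5: now 5*sin(4*t**2 - 20)/4 + ∫(6*t**3*log(t)/5) dt + ∫((3*t + 18)/(t**2 - 2*t - 8)) dt.
Step 5. Integrate ∫(6*t**3*log(t)/5) dt by parts with u = log(t), dv = (6*t**3/5) dt, so v = 3*t**4/10 [assuming t > 0]: now 3*t**4*log(t)/10 + 5*sin(4*t**2 - 20)/4 + ∫(-3*t**3/10) dt + ∫((3*t + 18)/(t**2 - 2*t - 8)) dt.
Step 6. Evaluate the standard form: now 3*t**4*log(t)/10 - 3*t**4/40 + 5*sin(4*t**2 - 20)/4 + ∫((3*t + 18)/(t**2 - 2*t - 8)) dt.
Step 7. Decompose ∫((3*t + 18)/(t**2 - 2*t - 8)) dt by partial fractions, (3*t + 18)/(t**2 - 2*t - 8) = -2/(t + 2) + 5/(t - 4): now 3*t**4*log(t)/10 - 3*t**4/40 + 5*sin(4*t**2 - 20)/4 + ∫(5/(t - 4)) dt + ∫(-2/(t + 2)) dt.
Step 8. Evaluate the standard form [assuming t > -2]: now 3*t**4*log(t)/10 - 3*t**4/40 - 2*log(t + 2) + 5*sin(4*t**2 - 20)/4 + ∫(5/(t - 4)) dt.
Step 9. Evaluate the standard form [assuming t > 4]: now 3*t**4*log(t)/10 - 3*t**4/40 + 5*log(t - 4) - 2*log(t + 2) + 5*sin(4*t**2 - 20)/4.
Answer: 3*t**4*log(t)/10 - 3*t**4/40 + 5*log(t - 4) - 2*log(t + 2) + 5*sin(4*t**2 - 20)/4.


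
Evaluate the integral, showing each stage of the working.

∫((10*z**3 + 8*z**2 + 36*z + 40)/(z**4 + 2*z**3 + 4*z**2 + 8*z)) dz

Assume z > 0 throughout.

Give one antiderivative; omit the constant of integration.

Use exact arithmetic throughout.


Step 1. Decompose ∫((10*z**3 + 8*z**2 + 36*z + 40)/(z**4 + 2*z**3 + 4*z**2 + 8*z)) dz by partial fractions, (10*z**3 + 8*z**2 + 36*z + 40)/(z**4 + 2*z**3 + 4*z**2 + 8*z) = -2/(z**2 + 4) + 5/(z + 2) + 5/z: now ∫(5/z) dz + ∫(5/(z + 2)) dz + ∫(-2/(z**2 + 4)) dz.
Step 2. Evaluate the standard form [assuming z > 0]: now 5*log(z) + ∫(5/(z + 2)) dz + ∫(-2/(z**2 + 4)) dz.
Step 3. Evaluate the standard form [assuming z > -2]: now 5*log(z) + 5*log(z + 2) + ∫(-2/(z**2 + 4)) dz.
Step 4. Evaluate the standard form: now 5*log(z) + 5*log(z + 2) - atan(z/2).
Answer: 5*log(z) + 5*log(z + 2) - atan(z/2).


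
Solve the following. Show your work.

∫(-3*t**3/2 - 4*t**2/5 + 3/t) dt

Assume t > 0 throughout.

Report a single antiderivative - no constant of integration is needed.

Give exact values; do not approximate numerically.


Step 1. Rewrite: now ∫(3/t) dt + ∫(-4*t**2/5) dt + ∫(-3*t**3/2) dt.
Step 2. Evaluate the standard form [assuming t > 0]: now 3*log(t) + ∫(-4*t**2/5) dt + ∫(-3*t**3/2) dt.
Step 3. Evaluate the standard form: now -4*t**3/15 + 3*log(t) + ∫(-3*t**3/2) dt.
Step 4. Evaluate the standard form: now -3*t**4/8 - 4*t**3/15 + 3*log(t).
Answer: -3*t**4/8 - 4*t**3/15 + 3*log(t).


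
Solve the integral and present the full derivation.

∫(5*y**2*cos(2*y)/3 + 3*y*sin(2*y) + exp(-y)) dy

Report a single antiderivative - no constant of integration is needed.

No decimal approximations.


Step 1. Rewrite: now ∫(3*y*sin(2*y)) dy + ∫(5*y**2*cos(2*y)/3) dy + ∫(exp(-y)) dy.
Step 2. Integrate ∫(3*y*sin(2*y)) dy by parts with u = y, dv = (3*sin(2*y)) dy, so v = -3*cos(2*y)/2: now -3*y*cos(2*y)/2 + ∫(5*y**2*cos(2*y)/3) dy + ∫(exp(-y)) dy + ∫(3*cos(2*y)/2) dy.
Step 3. Evaluate the standard form: now -3*y*cos(2*y)/2 + 3*sin(2*y)/4 + ∫(5*y**2*cos(2*y)/3) dy + ∫(exp(-y)) dy.
Step 4. Evaluate the standard form: now -3*y*cos(2*y)/2 + 3*sin(2*y)/4 + ∫(5*y**2*cos(2*y)/3) dy - exp(-y).
Step 5. Integrate ∫(5*y**2*cos(2*y)/3) dy by parts with u = y**2, dv = (5*cos(2*y)/3) dy, so v = 5*sin(2*y)/6: now 5*y**2*sin(2*y)/6 - 3*y*cos(2*y)/2 + 3*sin(2*y)/4 + ∫(-5*y*sin(2*y)/3) dy - exp(-y).
Step 6. Integrate ∫(-5*y*sin(2*y)/3) dy by parts with u = y, dv = (-5*sin(2*y)/3) dy, so v = 5*cos(2*y)/6: now 5*y**2*sin(2*y)/6 - 2*y*cos(2*y)/3 + 3*sin(2*y)/4 + ∫(-5*cos(2*y)/6) dy - exp(-y).
Step 7. Evaluate the standard form: now 5*y**2*sin(2*y)/6 - 2*y*cos(2*y)/3 + sin(2*y)/3 - exp(-y).
Answer: 5*y**2*sin(2*y)/6 - 2*y*cos(2*y)/3 + sin(2*y)/3 - exp(-y).


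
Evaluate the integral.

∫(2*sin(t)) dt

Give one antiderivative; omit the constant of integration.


Answer: -2*cos(t).


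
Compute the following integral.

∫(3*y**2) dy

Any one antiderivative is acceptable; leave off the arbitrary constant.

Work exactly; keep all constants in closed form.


Answer: y**3.


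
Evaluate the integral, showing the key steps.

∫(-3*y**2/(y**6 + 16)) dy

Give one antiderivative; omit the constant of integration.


Step 1. Substitute u = y**3, turning ∫(-3*y**2/(y**6 + 16)) dy into ∫(-1/(u**2 + 16)) du: now ∫(-1/(u**2 + 16)) du.
Step 2. Evaluate the standard form: now -atan(u/4)/4.
Step 3. Substitute back u = y**3: now -atan(y**3/4)/4.
Answer: -atan(y**3/4)/4.


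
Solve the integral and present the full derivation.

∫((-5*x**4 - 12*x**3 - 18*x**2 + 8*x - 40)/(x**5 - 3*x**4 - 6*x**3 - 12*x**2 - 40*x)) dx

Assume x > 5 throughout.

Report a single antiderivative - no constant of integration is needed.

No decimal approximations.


Step 1. Decompose ∫((-5*x**4 - 12*x**3 - 18*x**2 + 8*x - 40)/(x**5 - 3*x**4 - 6*x**3 - 12*x**2 - 40*x)) dx by partial fractions, (-5*x**4 - 12*x**3 - 18*x**2 + 8*x - 40)/(x**5 - 3*x**4 - 6*x**3 - 12*x**2 - 40*x) = -4/(x**2 + 4) - 1/(x + 2) - 5/(x - 5) + 1/x: now ∫(1/x) dx + ∫(-5/(x - 5)) dx + ∫(-1/(x + 2)) dx + ∫(-4/(x**2 + 4)) dx.
Step 2. Evaluate the standard form [assuming x > -2]: now -log(x + 2) + ∫(1/x) dx + ∫(-5/(x - 5)) dx + ∫(-4/(x**2 + 4)) dx.
Step 3. Evaluate the standard form [assuming x > 0]: now log(x) - log(x + 2) + ∫(-5/(x - 5)) dx + ∫(-4/(x**2 + 4)) dx.
Step 4. Evaluate the standard form [assuming x > 5]: now log(x) - 5*log(x - 5) - log(x + 2) + ∫(-4/(x**2 + 4)) dx.
Step 5. Evaluate the standard form: now log(x) - 5*log(x - 5) - log(x + 2) - 2*atan(x/2).
Answer: log(x) - 5*log(x - 5) - log(x + 2) - 2*atan(x/2).


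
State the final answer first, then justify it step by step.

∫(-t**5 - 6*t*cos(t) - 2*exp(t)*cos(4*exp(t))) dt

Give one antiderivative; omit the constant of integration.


The answer is -t**6/6 - 6*t*sin(t) - sin(4*exp(t))/2 - 6*cos(t).
Step 1. Rewrite: now ∫(-t**5) dt + ∫(-6*t*cos(t)) dt + ∫(-2*exp(t)*cos(4*exp(t))) dt.
Step 2. Substitute u = exp(t), turning ∫(-2*exp(t)*cos(4*exp(t))) dt into ∫(-2*cos(4*u)) du: now ∫(-t**5) dt + ∫(-6*t*cos(t)) dt + ∫(-2*cos(4*u)) du.
Step 3. Evaluate the standard form: now -sin(4*u)/2 + ∫(-t**5) dt + ∫(-6*t*cos(t)) dt.
Step 4. Substitute back u = exp(t): now -sin(4*exp(t))/2 + ∫(-t**5) dt + ∫(-6*t*cos(t)) dt.
Step 5. Integrate ∫(-6*t*cos(t)) dt by parts with u = t, dv = (-6*cos(t)) dt, so v = -6*sin(t): now -6*t*sin(t) - sin(4*exp(t))/2 + ∫(-t**5) dt + ∫(6*sin(t)) dt.
Step 6. Evaluate the standard form: now -6*t*sin(t) - sin(4*exp(t))/2 - 6*cos(t) + ∫(-t**5) dt.
Step 7. Evaluate the standard form: now -t**6/6 - 6*t*sin(t) - sin(4*exp(t))/2 - 6*cos(t).
Answer: -t**6/6 - 6*t*sin(t) - sin(4*exp(t))/2 - 6*cos(t).


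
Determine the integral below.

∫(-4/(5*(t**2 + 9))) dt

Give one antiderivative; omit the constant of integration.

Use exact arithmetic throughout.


Answer: -4*atan(t/3)/15.


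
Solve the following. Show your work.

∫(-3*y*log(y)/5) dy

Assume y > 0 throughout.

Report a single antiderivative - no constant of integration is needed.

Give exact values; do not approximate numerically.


Step 1. Integrate ∫(-3*y*log(y)/5) dy by parts with u = log(y), dv = (-3*y/5) dy, so v = -3*y**2/10 [assuming y > 0]: now -3*y**2*log(y)/10 + ∫(3*y/10) dy.
Step 2. Evaluate the standard form: now -3*y**2*log(y)/10 + 3*y**2/20.
Answer: -3*y**2*log(y)/10 + 3*y**2/20.


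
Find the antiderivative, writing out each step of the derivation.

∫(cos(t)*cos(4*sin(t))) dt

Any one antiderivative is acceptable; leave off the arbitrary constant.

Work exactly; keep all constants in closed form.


Step 1. Substitute u = sin(t), turning ∫(cos(t)*cos(4*sin(t))) dt into ∫(cos(4*u)) du: now ∫(cos(4*u)) du.
Step 2. Evaluate the standard form: now sin(4*u)/4.
Step 3. Substitute back u = sin(t): now sin(4*sin(t))/4.
Answer: sin(4*sin(t))/4.


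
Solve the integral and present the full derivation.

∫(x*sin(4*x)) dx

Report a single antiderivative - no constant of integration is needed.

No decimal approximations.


Step 1. Integrate ∫(x*sin(4*x)) dx by parts with u = x, dv = (sin(4*x)) dx, so v = -cos(4*x)/4: now -x*cos(4*x)/4 + ∫(cos(4*x)/4) dx.
Step 2. Evaluate the standard form: now -x*cos(4*x)/4 + sin(4*x)/16.
Answer: -x*cos(4*x)/4 + sin(4*x)/16.


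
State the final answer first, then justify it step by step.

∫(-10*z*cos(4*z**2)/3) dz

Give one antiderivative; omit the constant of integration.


The answer is -5*sin(4*z**2)/12.
Step 1. Substitute u = z**2, turning ∫(-10*z*cos(4*z**2)/3) dz into ∫(-5*cos(4*u)/3) du: now ∫(-5*cos(4*u)/3) du.
Step 2. Evaluate the standard form: now -5*sin(4*u)/12.
Step 3. Substitute back u = z**2: now -5*sin(4*z**2)/12.
Answer: -5*sin(4*z**2)/12.


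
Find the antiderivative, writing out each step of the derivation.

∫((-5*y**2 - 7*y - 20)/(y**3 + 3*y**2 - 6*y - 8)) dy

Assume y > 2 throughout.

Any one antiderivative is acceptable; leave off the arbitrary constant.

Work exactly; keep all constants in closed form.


Step 1. Decompose ∫((-5*y**2 - 7*y - 20)/(y**3 + 3*y**2 - 6*y - 8)) dy by partial fractions, (-5*y**2 - 7*y - 20)/(y**3 + 3*y**2 - 6*y - 8) = -4/(y + 4) + 2/(y + 1) - 3/(y - 2): now ∫(-3/(y - 2)) dy + ∫(2/(y + 1)) dy + ∫(-4/(y + 4)) dy.
Step 2. Evaluate the standard form [assuming y > 2]: now -3*log(y - 2) + ∫(2/(y + 1)) dy + ∫(-4/(y + 4)) dy.
Step 3. Evaluate the standard form [assuming y > -4]: now -3*log(y - 2) - 4*log(y + 4) + ∫(2/(y + 1)) dy.
Step 4. Evaluate the standard form [assuming y > -1]: now -3*log(y - 2) + 2*log(y + 1) - 4*log(y + 4).
Answer: -3*log(y - 2) + 2*log(y + 1) - 4*log(y + 4).


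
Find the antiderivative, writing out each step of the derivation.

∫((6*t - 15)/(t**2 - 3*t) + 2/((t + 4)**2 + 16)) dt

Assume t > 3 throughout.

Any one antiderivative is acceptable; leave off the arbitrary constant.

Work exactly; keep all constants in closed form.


Step 1. Rewrite: now ∫((6*t - 15)/(t**2 - 3*t)) dt + ∫(2/((t + 4)**2 + 16)) dt.
Step 2. Substitute u = t + 4, turning ∫(2/((t + 4)**2 + 16)) dt into ∫(2/(u**2 + 16)) du: now ∫((6*t - 15)/(t**2 - 3*t)) dt + ∫(2/(u**2 + 16)) du.
Step 3. Evaluate the standard form: now atan(u/4)/2 + ∫((6*t - 15)/(t**2 - 3*t)) dt.
Step 4. Substitute back u = t + 4: now atan(t/4 + 1)/2 + ∫((6*t - 15)/(t**2 - 3*t)) dt.
Step 5. Decompose ∫((6*t - 15)/(t**2 - 3*t)) dt by partial fractions, (6*t - 15)/(t**2 - 3*t) = 1/(t - 3) + 5/t: now atan(t/4 + 1)/2 + ∫(5/t) dt + ∫(1/(t - 3)) dt.
Step 6. Evaluate the standard form [assuming t > 0]: now 5*log(t) + atan(t/4 + 1)/2 + ∫(1/(t - 3)) dt.
Step 7. Evaluate the standard form [assuming t > 3]: now 5*log(t) + log(t - 3) + atan(t/4 + 1)/2.
Answer: 5*log(t) + log(t - 3) + atan(t/4 + 1)/2.


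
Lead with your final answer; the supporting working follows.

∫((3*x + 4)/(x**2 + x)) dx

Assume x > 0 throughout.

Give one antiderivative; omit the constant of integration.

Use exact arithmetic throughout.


The answer is 4*log(x) - log(x + 1).
Step 1. Decompose ∫((3*x + 4)/(x**2 + x)) dx by partial fractions, (3*x + 4)/(x**2 + x) = -1/(x + 1) + 4/x: now ∫(4/x) dx + ∫(-1/(x + 1)) dx.
Step 2. Evaluate the standard form [assuming x > -1]: now -log(x + 1) + ∫(4/x) dx.
Step 3. Evaluate the standard form [assuming x > 0]: now 4*log(x) - log(x + 1).
Answer: 4*log(x) - log(x + 1).


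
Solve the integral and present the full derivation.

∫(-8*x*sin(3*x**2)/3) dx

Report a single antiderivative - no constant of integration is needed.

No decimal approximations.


Step 1. Substitute u = x**2, turning ∫(-8*x*sin(3*x**2)/3) dx into ∫(-4*sin(3*u)/3) du: now ∫(-4*sin(3*u)/3) du.
Step 2. Evaluate the standard form: now 4*cos(3*u)/9.
Step 3. Substitute back u = x**2: now 4*cos(3*x**2)/9.
Answer: 4*cos(3*x**2)/9.


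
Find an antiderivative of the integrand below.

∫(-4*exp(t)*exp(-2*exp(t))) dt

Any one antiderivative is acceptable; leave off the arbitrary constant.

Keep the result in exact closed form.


Answer: 2*exp(-2*exp(t)).


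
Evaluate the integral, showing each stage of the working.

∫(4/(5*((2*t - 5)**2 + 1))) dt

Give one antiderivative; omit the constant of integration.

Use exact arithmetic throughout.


Step 1. Substitute u = 2*t - 5, turning ∫(4/(5*((2*t - 5)**2 + 1))) dt into ∫(2/(5*(u**2 + 1))) du: now ∫(2/(5*(u**2 + 1))) du.
Step 2. Evaluate the standard form: now 2*atan(u)/5.
Step 3. Substitute back u = 2*t - 5: now 2*atan(2*t - 5)/5.
Answer: 2*atan(2*t - 5)/5.


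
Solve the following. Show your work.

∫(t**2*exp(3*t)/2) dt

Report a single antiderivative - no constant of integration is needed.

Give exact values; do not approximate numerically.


Step 1. Integrate ∫(t**2*exp(3*t)/2) dt by parts with u = t**2, dv = (exp(3*t)/2) dt, so v = exp(3*t)/6: now t**2*exp(3*t)/6 + ∫(-t*exp(3*t)/3) dt.
Step 2. Integrate ∫(-t*exp(3*t)/3) dt by parts with u = t, dv = (-exp(3*t)/3) dt, so v = -exp(3*t)/9: now t**2*exp(3*t)/6 - t*exp(3*t)/9 + ∫(exp(3*t)/9) dt.
Step 3. Evaluate the standard form: now t**2*exp(3*t)/6 - t*exp(3*t)/9 + exp(3*t)/27.
Answer: t**2*exp(3*t)/6 - t*exp(3*t)/9 + exp(3*t)/27.


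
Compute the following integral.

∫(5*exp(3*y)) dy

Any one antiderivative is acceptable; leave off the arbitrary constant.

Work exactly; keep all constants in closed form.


Answer: 5*exp(3*y)/3.


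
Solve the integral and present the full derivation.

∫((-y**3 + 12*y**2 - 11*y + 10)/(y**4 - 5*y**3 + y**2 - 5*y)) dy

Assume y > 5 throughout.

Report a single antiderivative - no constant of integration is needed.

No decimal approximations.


Step 1. Decompose ∫((-y**3 + 12*y**2 - 11*y + 10)/(y**4 - 5*y**3 + y**2 - 5*y)) dy by partial fractions, (-y**3 + 12*y**2 - 11*y + 10)/(y**4 - 5*y**3 + y**2 - 5*y) = 2/(y**2 + 1) + 1/(y - 5) - 2/y: now ∫(-2/y) dy + ∫(1/(y - 5)) dy + ∫(2/(y**2 + 1)) dy.
Step 2. Evaluate the standard form [assuming y > 5]: now log(y - 5) + ∫(-2/y) dy + ∫(2/(y**2 + 1)) dy.
Step 3. Evaluate the standard form [assuming y > 0]: now -2*log(y) + log(y - 5) + ∫(2/(y**2 + 1)) dy.
Step 4. Evaluate the standard form: now -2*log(y) + log(y - 5) + 2*atan(y).
Answer: -2*log(y) + log(y - 5) + 2*atan(y).


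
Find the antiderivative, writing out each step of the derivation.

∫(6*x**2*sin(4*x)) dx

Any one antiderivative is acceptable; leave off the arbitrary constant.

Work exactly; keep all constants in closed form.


Step 1. Integrate ∫(6*x**2*sin(4*x)) dx by parts with u = x**2, dv = (6*sin(4*x)) dx, so v = -3*cos(4*x)/2: now -3*x**2*cos(4*x)/2 + ∫(3*x*cos(4*x)) dx.
Step 2. Integrate ∫(3*x*cos(4*x)) dx by parts with u = x, dv = (3*cos(4*x)) dx, so v = 3*sin(4*x)/4: now -3*x**2*cos(4*x)/2 + 3*x*sin(4*x)/4 + ∫(-3*sin(4*x)/4) dx.
Step 3. Evaluate the standard form: now -3*x**2*cos(4*x)/2 + 3*x*sin(4*x)/4 + 3*cos(4*x)/16.
Answer: -3*x**2*cos(4*x)/2 + 3*x*sin(4*x)/4 + 3*cos(4*x)/16.


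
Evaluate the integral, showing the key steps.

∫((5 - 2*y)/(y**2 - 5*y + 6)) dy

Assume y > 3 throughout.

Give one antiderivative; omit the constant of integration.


Step 1. Decompose ∫((5 - 2*y)/(y**2 - 5*y + 6)) dy by partial fractions, (5 - 2*y)/(y**2 - 5*y + 6) = -1/(y - 2) - 1/(y - 3): now ∫(-1/(y - 3)) dy + ∫(-1/(y - 2)) dy.
Step 2. Evaluate the standard form [assuming y > 3]: now -log(y - 3) + ∫(-1/(y - 2)) dy.
Step 3. Evaluate the standard form [assuming y > 2]: now -log(y - 3) - log(y - 2).
Answer: -log(y - 3) - log(y - 2).


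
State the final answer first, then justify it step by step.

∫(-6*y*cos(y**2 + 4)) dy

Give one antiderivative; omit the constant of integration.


The answer is -3*sin(y**2 + 4).
Step 1. Substitute u = y**2 + 4, turning ∫(-6*y*cos(y**2 + 4)) dy into ∫(-3*cos(u)) du: now ∫(-3*cos(u)) du.
Step 2. Evaluate the standard form: now -3*sin(u).
Step 3. Substitute back u = y**2 + 4: now -3*sin(y**2 + 4).
Answer: -3*sin(y**2 + 4).


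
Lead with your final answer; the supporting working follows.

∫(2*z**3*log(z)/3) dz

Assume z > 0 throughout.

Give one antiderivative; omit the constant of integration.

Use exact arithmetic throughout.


The answer is z**4*log(z)/6 - z**4/24.
Step 1. Integrate ∫(2*z**3*log(z)/3) dz by parts with u = log(z), dv = (2*z**3/3) dz, so v = z**4/6 [assuming z > 0]: now z**4*log(z)/6 + ∫(-z**3/6) dz.
Step 2. Evaluate the standard form: now z**4*log(z)/6 - z**4/24.
Answer: z**4*log(z)/6 - z**4/24.


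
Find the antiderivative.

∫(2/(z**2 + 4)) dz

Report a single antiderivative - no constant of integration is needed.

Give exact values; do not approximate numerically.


Answer: atan(z/2).


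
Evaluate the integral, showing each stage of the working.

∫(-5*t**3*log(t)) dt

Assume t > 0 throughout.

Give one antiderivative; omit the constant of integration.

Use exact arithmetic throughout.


Step 1. Integrate ∫(-5*t**3*log(t)) dt by parts with u = log(t), dv = (-5*t**3) dt, so v = -5*t**4/4 [assuming t > 0]: now -5*t**4*log(t)/4 + ∫(5*t**3/4) dt.
Step 2. Evaluate the standard form: now -5*t**4*log(t)/4 + 5*t**4/16.
Answer: -5*t**4*log(t)/4 + 5*t**4/16.


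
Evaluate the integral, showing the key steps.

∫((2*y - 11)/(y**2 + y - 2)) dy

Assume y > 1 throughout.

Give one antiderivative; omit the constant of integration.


Step 1. Decompose ∫((2*y - 11)/(y**2 + y - 2)) dy by partial fractions, (2*y - 11)/(y**2 + y - 2) = 5/(y + 2) - 3/(y - 1): now ∫(-3/(y - 1)) dy + ∫(5/(y + 2)) dy.
Step 2. Evaluate the standard form [assuming y > 1]: now -3*log(y - 1) + ∫(5/(y + 2)) dy.
Step 3. Evaluate the standard form [assuming y > -2]: now -3*log(y - 1) + 5*log(y + 2).
Answer: -3*log(y - 1) + 5*log(y + 2).
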